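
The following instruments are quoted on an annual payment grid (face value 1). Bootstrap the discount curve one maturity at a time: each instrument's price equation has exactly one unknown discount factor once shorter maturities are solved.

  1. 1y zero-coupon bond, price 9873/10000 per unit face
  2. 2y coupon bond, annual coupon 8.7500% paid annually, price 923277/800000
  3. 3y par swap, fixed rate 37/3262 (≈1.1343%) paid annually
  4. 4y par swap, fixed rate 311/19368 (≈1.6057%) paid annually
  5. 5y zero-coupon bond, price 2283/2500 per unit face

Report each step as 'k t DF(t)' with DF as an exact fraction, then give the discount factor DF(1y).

step 1 [1y] zero: DF = P = 9873/10000 ≈ 0.987300
step 2 [2y] bond c/1=7/80: DF=(923277/800000 − 7/80·(0.987300))/(1+7/80) = 4909/5000 ≈ 0.981800
step 3 [3y] swap r/1=37/3262: DF=(1 − 37/3262·(0.987300+0.981800))/(1+37/3262) = 9667/10000 ≈ 0.966700
step 4 [4y] swap r/1=311/19368: DF=(1 − 311/19368·(0.987300+0.981800+0.966700))/(1+311/19368) = 4689/5000 ≈ 0.937800
step 5 [5y] zero: DF = P = 2283/2500 ≈ 0.913200

1 1 9873/10000
2 2 4909/5000
3 3 9667/10000
4 4 4689/5000
5 5 2283/2500
DF(1y) = 9873/10000 ≈ 0.987300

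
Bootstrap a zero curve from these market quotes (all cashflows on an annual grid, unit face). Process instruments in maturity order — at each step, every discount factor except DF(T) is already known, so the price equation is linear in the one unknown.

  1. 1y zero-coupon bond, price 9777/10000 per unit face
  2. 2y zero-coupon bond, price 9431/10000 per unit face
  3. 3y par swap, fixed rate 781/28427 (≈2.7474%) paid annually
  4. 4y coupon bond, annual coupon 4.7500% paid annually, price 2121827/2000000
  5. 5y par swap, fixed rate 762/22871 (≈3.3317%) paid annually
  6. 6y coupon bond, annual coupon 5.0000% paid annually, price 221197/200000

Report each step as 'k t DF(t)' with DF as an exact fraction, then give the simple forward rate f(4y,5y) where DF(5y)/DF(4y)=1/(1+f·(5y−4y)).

1 1 9777/10000
2 2 9431/10000
3 3 9219/10000
4 4 8839/10000
5 5 2119/2500
6 6 1671/2000
f(4y,5y) = ((8839/10000)/(2119/2500) − 1)/(1) = 363/8476 ≈ 4.2827%

step 1 [1y] zero: DF = P = 9777/10000 ≈ 0.977700
step 2 [2y] zero: DF = P = 9431/10000 ≈ 0.943100
step 3 [3y] swap r/1=781/28427: DF=(1 − 781/28427·(0.977700+0.943100))/(1+781/28427) = 9219/10000 ≈ 0.921900
step 4 [4y] bond c/1=19/400: DF=(2121827/2000000 − 19/400·(0.977700+0.943100+0.921900))/(1+19/400) = 8839/10000 ≈ 0.883900
step 5 [5y] swap r/1=762/22871: DF=(1 − 762/22871·(0.977700+0.943100+0.921900+0.883900))/(1+762/22871) = 2119/2500 ≈ 0.847600
step 6 [6y] bond c/1=1/20: DF=(221197/200000 − 1/20·(0.977700+0.943100+0.921900+0.883900+0.847600))/(1+1/20) = 1671/2000 ≈ 0.835500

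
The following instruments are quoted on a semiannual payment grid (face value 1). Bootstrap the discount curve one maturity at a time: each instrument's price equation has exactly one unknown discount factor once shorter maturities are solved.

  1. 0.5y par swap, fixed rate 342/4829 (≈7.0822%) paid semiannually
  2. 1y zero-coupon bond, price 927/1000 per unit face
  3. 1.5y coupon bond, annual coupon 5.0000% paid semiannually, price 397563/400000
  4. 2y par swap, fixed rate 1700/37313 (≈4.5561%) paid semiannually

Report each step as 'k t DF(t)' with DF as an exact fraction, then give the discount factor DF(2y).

step 1 [0.5y] swap r/2=171/4829: DF=(1 − 171/4829·(0))/(1+171/4829) = 4829/5000 ≈ 0.965800
step 2 [1y] zero: DF = P = 927/1000 ≈ 0.927000
step 3 [1.5y] bond c/2=1/40: DF=(397563/400000 − 1/40·(0.965800+0.927000))/(1+1/40) = 1847/2000 ≈ 0.923500
step 4 [2y] swap r/2=850/37313: DF=(1 − 850/37313·(0.965800+0.927000+0.923500))/(1+850/37313) = 183/200 ≈ 0.915000

1 1/2 4829/5000
2 1 927/1000
3 3/2 1847/2000
4 2 183/200
DF(2y) = 183/200 ≈ 0.915000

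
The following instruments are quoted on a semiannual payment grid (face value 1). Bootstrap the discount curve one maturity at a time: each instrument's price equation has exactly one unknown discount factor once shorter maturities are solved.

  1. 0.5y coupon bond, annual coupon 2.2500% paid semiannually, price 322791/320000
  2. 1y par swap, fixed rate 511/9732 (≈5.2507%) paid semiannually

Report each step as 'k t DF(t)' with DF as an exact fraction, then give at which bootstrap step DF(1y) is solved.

step 1 [0.5y] bond c/2=9/800: DF=(322791/320000 − 9/800·(0))/(1+9/800) = 399/400 ≈ 0.997500
step 2 [1y] swap r/2=511/19464: DF=(1 − 511/19464·(0.997500))/(1+511/19464) = 9489/10000 ≈ 0.948900

1 1/2 399/400
2 1 9489/10000
DF(1y) is solved at step 2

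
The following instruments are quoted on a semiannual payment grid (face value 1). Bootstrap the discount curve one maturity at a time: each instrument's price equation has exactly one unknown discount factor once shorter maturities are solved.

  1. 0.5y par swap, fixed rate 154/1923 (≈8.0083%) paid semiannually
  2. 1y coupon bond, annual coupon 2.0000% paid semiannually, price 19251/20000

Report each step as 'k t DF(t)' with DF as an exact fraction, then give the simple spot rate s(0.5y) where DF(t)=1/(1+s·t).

step 1 [0.5y] swap r/2=77/1923: DF=(1 − 77/1923·(0))/(1+77/1923) = 1923/2000 ≈ 0.961500
step 2 [1y] bond c/2=1/100: DF=(19251/20000 − 1/100·(0.961500))/(1+1/100) = 1887/2000 ≈ 0.943500

1 1/2 1923/2000
2 1 1887/2000
s(0.5y) = (1/(1923/2000) − 1)/(1/2) = 154/1923 ≈ 8.0083%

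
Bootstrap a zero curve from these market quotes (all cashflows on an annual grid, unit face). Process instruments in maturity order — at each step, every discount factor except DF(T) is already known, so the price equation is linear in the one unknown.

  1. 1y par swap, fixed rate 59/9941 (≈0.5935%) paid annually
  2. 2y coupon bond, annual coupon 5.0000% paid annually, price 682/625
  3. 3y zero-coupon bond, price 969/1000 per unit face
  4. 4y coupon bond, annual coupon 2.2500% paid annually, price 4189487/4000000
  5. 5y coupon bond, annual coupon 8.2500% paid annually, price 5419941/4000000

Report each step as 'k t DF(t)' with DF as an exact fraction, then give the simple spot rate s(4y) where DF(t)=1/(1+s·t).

1 1 9941/10000
2 2 9919/10000
3 3 969/1000
4 4 9593/10000
5 5 4767/5000
s(4y) = (1/(9593/10000) − 1)/(4) = 407/38372 ≈ 1.0607%

step 1 [1y] swap r/1=59/9941: DF=(1 − 59/9941·(0))/(1+59/9941) = 9941/10000 ≈ 0.994100
step 2 [2y] bond c/1=1/20: DF=(682/625 − 1/20·(0.994100))/(1+1/20) = 9919/10000 ≈ 0.991900
step 3 [3y] zero: DF = P = 969/1000 ≈ 0.969000
step 4 [4y] bond c/1=9/400: DF=(4189487/4000000 − 9/400·(0.994100+0.991900+0.969000))/(1+9/400) = 9593/10000 ≈ 0.959300
step 5 [5y] bond c/1=33/400: DF=(5419941/4000000 − 33/400·(0.994100+0.991900+0.969000+0.959300))/(1+33/400) = 4767/5000 ≈ 0.953400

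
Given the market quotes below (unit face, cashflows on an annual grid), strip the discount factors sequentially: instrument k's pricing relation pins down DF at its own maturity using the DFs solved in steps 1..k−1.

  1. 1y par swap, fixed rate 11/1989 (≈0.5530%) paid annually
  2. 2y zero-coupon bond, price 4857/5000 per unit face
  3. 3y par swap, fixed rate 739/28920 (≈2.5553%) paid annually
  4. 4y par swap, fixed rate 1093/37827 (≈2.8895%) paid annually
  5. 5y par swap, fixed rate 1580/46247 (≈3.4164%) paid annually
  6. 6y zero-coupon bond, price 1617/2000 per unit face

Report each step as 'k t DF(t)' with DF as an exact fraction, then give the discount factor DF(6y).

1 1 1989/2000
2 2 4857/5000
3 3 9261/10000
4 4 8907/10000
5 5 421/500
6 6 1617/2000
DF(6y) = 1617/2000 ≈ 0.808500

step 1 [1y] swap r/1=11/1989: DF=(1 − 11/1989·(0))/(1+11/1989) = 1989/2000 ≈ 0.994500
step 2 [2y] zero: DF = P = 4857/5000 ≈ 0.971400
step 3 [3y] swap r/1=739/28920: DF=(1 − 739/28920·(0.994500+0.971400))/(1+739/28920) = 9261/10000 ≈ 0.926100
step 4 [4y] swap r/1=1093/37827: DF=(1 − 1093/37827·(0.994500+0.971400+0.926100))/(1+1093/37827) = 8907/10000 ≈ 0.890700
step 5 [5y] swap r/1=1580/46247: DF=(1 − 1580/46247·(0.994500+0.971400+0.926100+0.890700))/(1+1580/46247) = 421/500 ≈ 0.842000
step 6 [6y] zero: DF = P = 1617/2000 ≈ 0.808500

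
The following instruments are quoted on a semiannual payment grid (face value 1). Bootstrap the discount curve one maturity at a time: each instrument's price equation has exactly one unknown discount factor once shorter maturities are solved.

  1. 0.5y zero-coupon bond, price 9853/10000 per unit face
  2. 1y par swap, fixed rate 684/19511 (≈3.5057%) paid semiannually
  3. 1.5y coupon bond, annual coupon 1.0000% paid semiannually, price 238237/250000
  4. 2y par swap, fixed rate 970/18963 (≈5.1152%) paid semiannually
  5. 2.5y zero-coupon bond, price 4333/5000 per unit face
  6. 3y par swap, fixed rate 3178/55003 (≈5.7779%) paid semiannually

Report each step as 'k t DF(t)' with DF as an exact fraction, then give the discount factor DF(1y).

step 1 [0.5y] zero: DF = P = 9853/10000 ≈ 0.985300
step 2 [1y] swap r/2=342/19511: DF=(1 − 342/19511·(0.985300))/(1+342/19511) = 4829/5000 ≈ 0.965800
step 3 [1.5y] bond c/2=1/200: DF=(238237/250000 − 1/200·(0.985300+0.965800))/(1+1/200) = 1877/2000 ≈ 0.938500
step 4 [2y] swap r/2=485/18963: DF=(1 − 485/18963·(0.985300+0.965800+0.938500))/(1+485/18963) = 903/1000 ≈ 0.903000
step 5 [2.5y] zero: DF = P = 4333/5000 ≈ 0.866600
step 6 [3y] swap r/2=1589/55003: DF=(1 − 1589/55003·(0.985300+0.965800+0.938500+0.903000+0.866600))/(1+1589/55003) = 8411/10000 ≈ 0.841100

1 1/2 9853/10000
2 1 4829/5000
3 3/2 1877/2000
4 2 903/1000
5 5/2 4333/5000
6 3 8411/10000
DF(1y) = 4829/5000 ≈ 0.965800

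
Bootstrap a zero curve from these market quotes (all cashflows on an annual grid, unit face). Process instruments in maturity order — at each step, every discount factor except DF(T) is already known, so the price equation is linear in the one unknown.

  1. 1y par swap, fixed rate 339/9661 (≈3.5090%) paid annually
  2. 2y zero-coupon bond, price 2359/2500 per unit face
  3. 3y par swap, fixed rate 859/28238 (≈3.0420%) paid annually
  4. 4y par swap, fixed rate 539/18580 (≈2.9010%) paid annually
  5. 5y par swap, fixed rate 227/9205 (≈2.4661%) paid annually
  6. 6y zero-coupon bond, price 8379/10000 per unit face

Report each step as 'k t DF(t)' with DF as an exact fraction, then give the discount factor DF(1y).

step 1 [1y] swap r/1=339/9661: DF=(1 − 339/9661·(0))/(1+339/9661) = 9661/10000 ≈ 0.966100
step 2 [2y] zero: DF = P = 2359/2500 ≈ 0.943600
step 3 [3y] swap r/1=859/28238: DF=(1 − 859/28238·(0.966100+0.943600))/(1+859/28238) = 9141/10000 ≈ 0.914100
step 4 [4y] swap r/1=539/18580: DF=(1 − 539/18580·(0.966100+0.943600+0.914100))/(1+539/18580) = 4461/5000 ≈ 0.892200
step 5 [5y] swap r/1=227/9205: DF=(1 − 227/9205·(0.966100+0.943600+0.914100+0.892200))/(1+227/9205) = 1773/2000 ≈ 0.886500
step 6 [6y] zero: DF = P = 8379/10000 ≈ 0.837900

1 1 9661/10000
2 2 2359/2500
3 3 9141/10000
4 4 4461/5000
5 5 1773/2000
6 6 8379/10000
DF(1y) = 9661/10000 ≈ 0.966100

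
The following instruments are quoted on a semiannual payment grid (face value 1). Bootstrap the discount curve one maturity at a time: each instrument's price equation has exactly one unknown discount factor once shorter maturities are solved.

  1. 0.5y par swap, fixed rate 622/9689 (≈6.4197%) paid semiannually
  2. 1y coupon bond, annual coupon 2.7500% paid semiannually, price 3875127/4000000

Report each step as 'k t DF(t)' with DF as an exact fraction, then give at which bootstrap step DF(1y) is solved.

step 1 [0.5y] swap r/2=311/9689: DF=(1 − 311/9689·(0))/(1+311/9689) = 9689/10000 ≈ 0.968900
step 2 [1y] bond c/2=11/800: DF=(3875127/4000000 − 11/800·(0.968900))/(1+11/800) = 377/400 ≈ 0.942500

1 1/2 9689/10000
2 1 377/400
DF(1y) is solved at step 2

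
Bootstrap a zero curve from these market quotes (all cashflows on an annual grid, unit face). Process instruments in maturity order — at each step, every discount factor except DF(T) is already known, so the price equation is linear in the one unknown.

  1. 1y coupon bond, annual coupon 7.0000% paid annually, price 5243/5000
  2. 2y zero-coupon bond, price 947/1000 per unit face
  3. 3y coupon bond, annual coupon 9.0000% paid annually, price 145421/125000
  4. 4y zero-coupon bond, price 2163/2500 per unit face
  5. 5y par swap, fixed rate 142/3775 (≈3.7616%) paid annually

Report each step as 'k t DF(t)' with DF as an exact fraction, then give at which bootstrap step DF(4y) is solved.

1 1 49/50
2 2 947/1000
3 3 4541/5000
4 4 2163/2500
5 5 1037/1250
DF(4y) is solved at step 4

step 1 [1y] bond c/1=7/100: DF=(5243/5000 − 7/100·(0))/(1+7/100) = 49/50 ≈ 0.980000
step 2 [2y] zero: DF = P = 947/1000 ≈ 0.947000
step 3 [3y] bond c/1=9/100: DF=(145421/125000 − 9/100·(0.980000+0.947000))/(1+9/100) = 4541/5000 ≈ 0.908200
step 4 [4y] zero: DF = P = 2163/2500 ≈ 0.865200
step 5 [5y] swap r/1=142/3775: DF=(1 − 142/3775·(0.980000+0.947000+0.908200+0.865200))/(1+142/3775) = 1037/1250 ≈ 0.829600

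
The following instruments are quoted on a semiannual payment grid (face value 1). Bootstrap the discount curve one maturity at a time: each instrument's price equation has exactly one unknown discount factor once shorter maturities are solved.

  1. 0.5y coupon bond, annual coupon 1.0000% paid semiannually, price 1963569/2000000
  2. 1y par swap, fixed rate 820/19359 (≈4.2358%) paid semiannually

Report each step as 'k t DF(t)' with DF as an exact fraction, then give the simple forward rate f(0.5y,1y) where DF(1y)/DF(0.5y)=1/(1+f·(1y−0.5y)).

step 1 [0.5y] bond c/2=1/200: DF=(1963569/2000000 − 1/200·(0))/(1+1/200) = 9769/10000 ≈ 0.976900
step 2 [1y] swap r/2=410/19359: DF=(1 − 410/19359·(0.976900))/(1+410/19359) = 959/1000 ≈ 0.959000

1 1/2 9769/10000
2 1 959/1000
f(0.5y,1y) = ((9769/10000)/(959/1000) − 1)/(1/2) = 179/4795 ≈ 3.7331%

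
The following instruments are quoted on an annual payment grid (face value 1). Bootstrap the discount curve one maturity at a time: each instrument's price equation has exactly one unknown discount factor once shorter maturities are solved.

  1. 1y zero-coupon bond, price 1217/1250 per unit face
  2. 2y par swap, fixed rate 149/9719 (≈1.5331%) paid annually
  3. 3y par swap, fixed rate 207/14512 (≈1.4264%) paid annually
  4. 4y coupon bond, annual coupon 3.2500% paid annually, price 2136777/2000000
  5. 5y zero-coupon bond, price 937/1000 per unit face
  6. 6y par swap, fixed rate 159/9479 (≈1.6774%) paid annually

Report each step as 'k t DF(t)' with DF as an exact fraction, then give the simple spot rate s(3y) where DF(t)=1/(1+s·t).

step 1 [1y] zero: DF = P = 1217/1250 ≈ 0.973600
step 2 [2y] swap r/1=149/9719: DF=(1 − 149/9719·(0.973600))/(1+149/9719) = 4851/5000 ≈ 0.970200
step 3 [3y] swap r/1=207/14512: DF=(1 − 207/14512·(0.973600+0.970200))/(1+207/14512) = 4793/5000 ≈ 0.958600
step 4 [4y] bond c/1=13/400: DF=(2136777/2000000 − 13/400·(0.973600+0.970200+0.958600))/(1+13/400) = 4717/5000 ≈ 0.943400
step 5 [5y] zero: DF = P = 937/1000 ≈ 0.937000
step 6 [6y] swap r/1=159/9479: DF=(1 − 159/9479·(0.973600+0.970200+0.958600+0.943400+0.937000))/(1+159/9479) = 4523/5000 ≈ 0.904600

1 1 1217/1250
2 2 4851/5000
3 3 4793/5000
4 4 4717/5000
5 5 937/1000
6 6 4523/5000
s(3y) = (1/(4793/5000) − 1)/(3) = 69/4793 ≈ 1.4396%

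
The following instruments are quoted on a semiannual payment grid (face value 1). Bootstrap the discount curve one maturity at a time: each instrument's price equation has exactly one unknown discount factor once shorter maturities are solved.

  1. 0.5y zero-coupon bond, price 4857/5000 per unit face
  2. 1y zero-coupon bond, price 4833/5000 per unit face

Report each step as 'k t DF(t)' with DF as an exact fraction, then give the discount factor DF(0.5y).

step 1 [0.5y] zero: DF = P = 4857/5000 ≈ 0.971400
step 2 [1y] zero: DF = P = 4833/5000 ≈ 0.966600

1 1/2 4857/5000
2 1 4833/5000
DF(0.5y) = 4857/5000 ≈ 0.971400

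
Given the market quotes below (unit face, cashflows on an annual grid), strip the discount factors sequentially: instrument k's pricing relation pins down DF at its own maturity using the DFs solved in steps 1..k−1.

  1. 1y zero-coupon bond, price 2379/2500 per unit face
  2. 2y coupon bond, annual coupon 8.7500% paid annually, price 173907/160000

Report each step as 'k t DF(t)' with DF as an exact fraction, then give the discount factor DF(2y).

1 1 2379/2500
2 2 9229/10000
DF(2y) = 9229/10000 ≈ 0.922900

step 1 [1y] zero: DF = P = 2379/2500 ≈ 0.951600
step 2 [2y] bond c/1=7/80: DF=(173907/160000 − 7/80·(0.951600))/(1+7/80) = 9229/10000 ≈ 0.922900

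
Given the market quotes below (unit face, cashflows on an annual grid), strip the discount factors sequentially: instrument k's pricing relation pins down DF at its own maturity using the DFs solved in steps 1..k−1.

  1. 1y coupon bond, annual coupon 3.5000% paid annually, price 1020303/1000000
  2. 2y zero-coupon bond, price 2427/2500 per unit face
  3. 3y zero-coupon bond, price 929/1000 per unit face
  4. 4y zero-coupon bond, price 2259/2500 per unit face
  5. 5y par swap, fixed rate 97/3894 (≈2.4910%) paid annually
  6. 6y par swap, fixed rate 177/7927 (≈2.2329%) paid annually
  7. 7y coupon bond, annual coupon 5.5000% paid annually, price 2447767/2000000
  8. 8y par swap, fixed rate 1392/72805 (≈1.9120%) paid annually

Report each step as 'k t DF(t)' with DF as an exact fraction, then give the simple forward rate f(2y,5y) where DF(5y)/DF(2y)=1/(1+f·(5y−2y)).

step 1 [1y] bond c/1=7/200: DF=(1020303/1000000 − 7/200·(0))/(1+7/200) = 4929/5000 ≈ 0.985800
step 2 [2y] zero: DF = P = 2427/2500 ≈ 0.970800
step 3 [3y] zero: DF = P = 929/1000 ≈ 0.929000
step 4 [4y] zero: DF = P = 2259/2500 ≈ 0.903600
step 5 [5y] swap r/1=97/3894: DF=(1 − 97/3894·(0.985800+0.970800+0.929000+0.903600))/(1+97/3894) = 2209/2500 ≈ 0.883600
step 6 [6y] swap r/1=177/7927: DF=(1 − 177/7927·(0.985800+0.970800+0.929000+0.903600+0.883600))/(1+177/7927) = 8761/10000 ≈ 0.876100
step 7 [7y] bond c/1=11/200: DF=(2447767/2000000 − 11/200·(0.985800+0.970800+0.929000+0.903600+0.883600+0.876100))/(1+11/200) = 2177/2500 ≈ 0.870800
step 8 [8y] swap r/1=1392/72805: DF=(1 − 1392/72805·(0.985800+0.970800+0.929000+0.903600+0.883600+0.876100+0.870800))/(1+1392/72805) = 538/625 ≈ 0.860800

1 1 4929/5000
2 2 2427/2500
3 3 929/1000
4 4 2259/2500
5 5 2209/2500
6 6 8761/10000
7 7 2177/2500
8 8 538/625
f(2y,5y) = ((2427/2500)/(2209/2500) − 1)/(3) = 218/6627 ≈ 3.2896%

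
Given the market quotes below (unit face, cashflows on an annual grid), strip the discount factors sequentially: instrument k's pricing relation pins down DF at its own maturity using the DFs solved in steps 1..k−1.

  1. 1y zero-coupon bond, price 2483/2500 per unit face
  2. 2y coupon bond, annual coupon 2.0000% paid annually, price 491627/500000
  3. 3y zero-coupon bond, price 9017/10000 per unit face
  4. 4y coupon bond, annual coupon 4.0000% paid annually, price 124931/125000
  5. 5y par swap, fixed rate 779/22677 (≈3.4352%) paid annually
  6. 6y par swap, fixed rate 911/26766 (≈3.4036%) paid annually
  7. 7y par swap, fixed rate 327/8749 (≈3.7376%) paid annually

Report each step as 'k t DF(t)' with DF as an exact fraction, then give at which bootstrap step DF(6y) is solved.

1 1 2483/2500
2 2 1889/2000
3 3 9017/10000
4 4 4259/5000
5 5 4221/5000
6 6 4089/5000
7 7 7711/10000
DF(6y) is solved at step 6

step 1 [1y] zero: DF = P = 2483/2500 ≈ 0.993200
step 2 [2y] bond c/1=1/50: DF=(491627/500000 − 1/50·(0.993200))/(1+1/50) = 1889/2000 ≈ 0.944500
step 3 [3y] zero: DF = P = 9017/10000 ≈ 0.901700
step 4 [4y] bond c/1=1/25: DF=(124931/125000 − 1/25·(0.993200+0.944500+0.901700))/(1+1/25) = 4259/5000 ≈ 0.851800
step 5 [5y] swap r/1=779/22677: DF=(1 − 779/22677·(0.993200+0.944500+0.901700+0.851800))/(1+779/22677) = 4221/5000 ≈ 0.844200
step 6 [6y] swap r/1=911/26766: DF=(1 − 911/26766·(0.993200+0.944500+0.901700+0.851800+0.844200))/(1+911/26766) = 4089/5000 ≈ 0.817800
step 7 [7y] swap r/1=327/8749: DF=(1 − 327/8749·(0.993200+0.944500+0.901700+0.851800+0.844200+0.817800))/(1+327/8749) = 7711/10000 ≈ 0.771100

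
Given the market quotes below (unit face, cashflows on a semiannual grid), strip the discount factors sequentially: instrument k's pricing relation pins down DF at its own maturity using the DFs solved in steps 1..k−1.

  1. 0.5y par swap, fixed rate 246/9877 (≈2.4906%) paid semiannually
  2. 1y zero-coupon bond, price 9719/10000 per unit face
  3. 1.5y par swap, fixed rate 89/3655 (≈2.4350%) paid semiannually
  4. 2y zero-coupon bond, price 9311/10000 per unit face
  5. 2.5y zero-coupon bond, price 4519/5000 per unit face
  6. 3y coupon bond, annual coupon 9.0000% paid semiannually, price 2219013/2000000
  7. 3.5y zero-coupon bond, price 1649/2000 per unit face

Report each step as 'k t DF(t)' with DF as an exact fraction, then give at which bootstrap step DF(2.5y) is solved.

step 1 [0.5y] swap r/2=123/9877: DF=(1 − 123/9877·(0))/(1+123/9877) = 9877/10000 ≈ 0.987700
step 2 [1y] zero: DF = P = 9719/10000 ≈ 0.971900
step 3 [1.5y] swap r/2=89/7310: DF=(1 − 89/7310·(0.987700+0.971900))/(1+89/7310) = 2411/2500 ≈ 0.964400
step 4 [2y] zero: DF = P = 9311/10000 ≈ 0.931100
step 5 [2.5y] zero: DF = P = 4519/5000 ≈ 0.903800
step 6 [3y] bond c/2=9/200: DF=(2219013/2000000 − 9/200·(0.987700+0.971900+0.964400+0.931100+0.903800))/(1+9/200) = 1071/1250 ≈ 0.856800
step 7 [3.5y] zero: DF = P = 1649/2000 ≈ 0.824500

1 1/2 9877/10000
2 1 9719/10000
3 3/2 2411/2500
4 2 9311/10000
5 5/2 4519/5000
6 3 1071/1250
7 7/2 1649/2000
DF(2.5y) is solved at step 5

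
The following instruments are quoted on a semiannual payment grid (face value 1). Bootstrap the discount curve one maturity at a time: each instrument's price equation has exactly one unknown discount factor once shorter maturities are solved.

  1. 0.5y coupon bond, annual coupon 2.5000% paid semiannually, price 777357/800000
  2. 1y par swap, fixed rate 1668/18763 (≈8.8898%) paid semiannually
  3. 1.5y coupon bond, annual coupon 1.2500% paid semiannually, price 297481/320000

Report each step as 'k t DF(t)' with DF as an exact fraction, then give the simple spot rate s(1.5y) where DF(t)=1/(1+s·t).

step 1 [0.5y] bond c/2=1/80: DF=(777357/800000 − 1/80·(0))/(1+1/80) = 9597/10000 ≈ 0.959700
step 2 [1y] swap r/2=834/18763: DF=(1 − 834/18763·(0.959700))/(1+834/18763) = 4583/5000 ≈ 0.916600
step 3 [1.5y] bond c/2=1/160: DF=(297481/320000 − 1/160·(0.959700+0.916600))/(1+1/160) = 4561/5000 ≈ 0.912200

1 1/2 9597/10000
2 1 4583/5000
3 3/2 4561/5000
s(1.5y) = (1/(4561/5000) − 1)/(3/2) = 878/13683 ≈ 6.4167%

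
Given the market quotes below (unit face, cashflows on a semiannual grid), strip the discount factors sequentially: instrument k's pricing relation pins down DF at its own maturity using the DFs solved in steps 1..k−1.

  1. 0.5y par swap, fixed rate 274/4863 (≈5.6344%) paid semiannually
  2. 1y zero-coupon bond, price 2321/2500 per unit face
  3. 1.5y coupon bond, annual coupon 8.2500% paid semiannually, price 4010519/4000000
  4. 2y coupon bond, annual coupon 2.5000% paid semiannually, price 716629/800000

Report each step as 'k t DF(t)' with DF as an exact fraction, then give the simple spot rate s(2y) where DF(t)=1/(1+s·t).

1 1/2 4863/5000
2 1 2321/2500
3 3/2 2219/2500
4 2 8503/10000
s(2y) = (1/(8503/10000) − 1)/(2) = 1497/17006 ≈ 8.8028%

step 1 [0.5y] swap r/2=137/4863: DF=(1 − 137/4863·(0))/(1+137/4863) = 4863/5000 ≈ 0.972600
step 2 [1y] zero: DF = P = 2321/2500 ≈ 0.928400
step 3 [1.5y] bond c/2=33/800: DF=(4010519/4000000 − 33/800·(0.972600+0.928400))/(1+33/800) = 2219/2500 ≈ 0.887600
step 4 [2y] bond c/2=1/80: DF=(716629/800000 − 1/80·(0.972600+0.928400+0.887600))/(1+1/80) = 8503/10000 ≈ 0.850300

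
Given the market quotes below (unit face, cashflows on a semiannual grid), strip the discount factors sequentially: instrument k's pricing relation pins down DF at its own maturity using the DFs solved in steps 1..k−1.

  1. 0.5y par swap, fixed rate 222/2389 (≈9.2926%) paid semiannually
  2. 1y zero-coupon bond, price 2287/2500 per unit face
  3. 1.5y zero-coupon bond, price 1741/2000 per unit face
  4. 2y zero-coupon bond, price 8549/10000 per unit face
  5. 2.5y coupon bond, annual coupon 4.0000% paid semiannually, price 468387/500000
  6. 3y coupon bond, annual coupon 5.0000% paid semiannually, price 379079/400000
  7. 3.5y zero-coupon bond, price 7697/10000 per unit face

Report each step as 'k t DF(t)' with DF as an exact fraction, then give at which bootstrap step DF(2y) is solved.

step 1 [0.5y] swap r/2=111/2389: DF=(1 − 111/2389·(0))/(1+111/2389) = 2389/2500 ≈ 0.955600
step 2 [1y] zero: DF = P = 2287/2500 ≈ 0.914800
step 3 [1.5y] zero: DF = P = 1741/2000 ≈ 0.870500
step 4 [2y] zero: DF = P = 8549/10000 ≈ 0.854900
step 5 [2.5y] bond c/2=1/50: DF=(468387/500000 − 1/50·(0.955600+0.914800+0.870500+0.854900))/(1+1/50) = 8479/10000 ≈ 0.847900
step 6 [3y] bond c/2=1/40: DF=(379079/400000 − 1/40·(0.955600+0.914800+0.870500+0.854900+0.847900))/(1+1/40) = 4081/5000 ≈ 0.816200
step 7 [3.5y] zero: DF = P = 7697/10000 ≈ 0.769700

1 1/2 2389/2500
2 1 2287/2500
3 3/2 1741/2000
4 2 8549/10000
5 5/2 8479/10000
6 3 4081/5000
7 7/2 7697/10000
DF(2y) is solved at step 4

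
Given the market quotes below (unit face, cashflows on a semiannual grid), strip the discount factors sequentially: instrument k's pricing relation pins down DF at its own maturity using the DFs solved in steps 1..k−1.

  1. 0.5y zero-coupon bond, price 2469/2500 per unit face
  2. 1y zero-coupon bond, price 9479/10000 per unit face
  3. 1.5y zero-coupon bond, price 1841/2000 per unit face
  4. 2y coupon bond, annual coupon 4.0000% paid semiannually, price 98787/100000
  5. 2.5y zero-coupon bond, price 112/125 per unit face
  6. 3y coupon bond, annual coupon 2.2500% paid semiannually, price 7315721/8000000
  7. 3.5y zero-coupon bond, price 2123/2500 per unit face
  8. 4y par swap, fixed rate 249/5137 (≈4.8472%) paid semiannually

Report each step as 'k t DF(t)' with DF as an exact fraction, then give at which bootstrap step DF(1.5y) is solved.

1 1/2 2469/2500
2 1 9479/10000
3 3/2 1841/2000
4 2 73/80
5 5/2 112/125
6 3 2131/2500
7 7/2 2123/2500
8 4 8257/10000
DF(1.5y) is solved at step 3

step 1 [0.5y] zero: DF = P = 2469/2500 ≈ 0.987600
step 2 [1y] zero: DF = P = 9479/10000 ≈ 0.947900
step 3 [1.5y] zero: DF = P = 1841/2000 ≈ 0.920500
step 4 [2y] bond c/2=1/50: DF=(98787/100000 − 1/50·(0.987600+0.947900+0.920500))/(1+1/50) = 73/80 ≈ 0.912500
step 5 [2.5y] zero: DF = P = 112/125 ≈ 0.896000
step 6 [3y] bond c/2=9/800: DF=(7315721/8000000 − 9/800·(0.987600+0.947900+0.920500+0.912500+0.896000))/(1+9/800) = 2131/2500 ≈ 0.852400
step 7 [3.5y] zero: DF = P = 2123/2500 ≈ 0.849200
step 8 [4y] swap r/2=249/10274: DF=(1 − 249/10274·(0.987600+0.947900+0.920500+0.912500+0.896000+0.852400+0.849200))/(1+249/10274) = 8257/10000 ≈ 0.825700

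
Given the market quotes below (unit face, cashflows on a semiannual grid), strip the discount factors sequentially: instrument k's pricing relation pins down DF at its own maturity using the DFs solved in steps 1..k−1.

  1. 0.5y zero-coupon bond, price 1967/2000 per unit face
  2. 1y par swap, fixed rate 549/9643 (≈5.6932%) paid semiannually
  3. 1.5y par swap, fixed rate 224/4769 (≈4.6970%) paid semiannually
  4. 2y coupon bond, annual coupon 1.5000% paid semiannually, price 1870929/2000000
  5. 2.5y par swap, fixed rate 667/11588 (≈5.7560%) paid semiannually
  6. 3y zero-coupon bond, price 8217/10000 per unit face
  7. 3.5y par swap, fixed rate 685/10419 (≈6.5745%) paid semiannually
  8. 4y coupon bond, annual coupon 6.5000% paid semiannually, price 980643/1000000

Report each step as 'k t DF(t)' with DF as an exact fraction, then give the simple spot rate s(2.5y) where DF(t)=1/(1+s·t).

step 1 [0.5y] zero: DF = P = 1967/2000 ≈ 0.983500
step 2 [1y] swap r/2=549/19286: DF=(1 − 549/19286·(0.983500))/(1+549/19286) = 9451/10000 ≈ 0.945100
step 3 [1.5y] swap r/2=112/4769: DF=(1 − 112/4769·(0.983500+0.945100))/(1+112/4769) = 583/625 ≈ 0.932800
step 4 [2y] bond c/2=3/400: DF=(1870929/2000000 − 3/400·(0.983500+0.945100+0.932800))/(1+3/400) = 567/625 ≈ 0.907200
step 5 [2.5y] swap r/2=667/23176: DF=(1 − 667/23176·(0.983500+0.945100+0.932800+0.907200))/(1+667/23176) = 4333/5000 ≈ 0.866600
step 6 [3y] zero: DF = P = 8217/10000 ≈ 0.821700
step 7 [3.5y] swap r/2=685/20838: DF=(1 − 685/20838·(0.983500+0.945100+0.932800+0.907200+0.866600+0.821700))/(1+685/20838) = 1589/2000 ≈ 0.794500
step 8 [4y] bond c/2=13/400: DF=(980643/1000000 − 13/400·(0.983500+0.945100+0.932800+0.907200+0.866600+0.821700+0.794500))/(1+13/400) = 753/1000 ≈ 0.753000

1 1/2 1967/2000
2 1 9451/10000
3 3/2 583/625
4 2 567/625
5 5/2 4333/5000
6 3 8217/10000
7 7/2 1589/2000
8 4 753/1000
s(2.5y) = (1/(4333/5000) − 1)/(5/2) = 1334/21665 ≈ 6.1574%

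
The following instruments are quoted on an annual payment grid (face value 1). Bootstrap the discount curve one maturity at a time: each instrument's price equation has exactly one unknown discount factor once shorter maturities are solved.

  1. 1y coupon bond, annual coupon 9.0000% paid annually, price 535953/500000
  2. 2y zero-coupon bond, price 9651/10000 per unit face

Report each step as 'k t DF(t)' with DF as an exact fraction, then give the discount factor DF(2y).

1 1 4917/5000
2 2 9651/10000
DF(2y) = 9651/10000 ≈ 0.965100

step 1 [1y] bond c/1=9/100: DF=(535953/500000 − 9/100·(0))/(1+9/100) = 4917/5000 ≈ 0.983400
step 2 [2y] zero: DF = P = 9651/10000 ≈ 0.965100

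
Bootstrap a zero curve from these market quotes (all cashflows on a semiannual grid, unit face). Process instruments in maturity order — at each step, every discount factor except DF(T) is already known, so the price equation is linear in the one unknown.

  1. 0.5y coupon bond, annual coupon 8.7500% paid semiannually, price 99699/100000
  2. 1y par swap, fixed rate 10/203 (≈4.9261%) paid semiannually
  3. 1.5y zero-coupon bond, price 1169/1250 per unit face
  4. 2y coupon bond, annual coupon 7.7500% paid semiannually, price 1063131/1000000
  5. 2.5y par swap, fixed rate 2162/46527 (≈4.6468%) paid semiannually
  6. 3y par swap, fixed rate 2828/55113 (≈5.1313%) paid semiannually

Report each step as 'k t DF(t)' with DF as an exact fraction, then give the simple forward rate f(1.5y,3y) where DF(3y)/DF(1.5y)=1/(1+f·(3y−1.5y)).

step 1 [0.5y] bond c/2=7/160: DF=(99699/100000 − 7/160·(0))/(1+7/160) = 597/625 ≈ 0.955200
step 2 [1y] swap r/2=5/203: DF=(1 − 5/203·(0.955200))/(1+5/203) = 953/1000 ≈ 0.953000
step 3 [1.5y] zero: DF = P = 1169/1250 ≈ 0.935200
step 4 [2y] bond c/2=31/800: DF=(1063131/1000000 − 31/800·(0.955200+0.953000+0.935200))/(1+31/800) = 4587/5000 ≈ 0.917400
step 5 [2.5y] swap r/2=1081/46527: DF=(1 − 1081/46527·(0.955200+0.953000+0.935200+0.917400))/(1+1081/46527) = 8919/10000 ≈ 0.891900
step 6 [3y] swap r/2=1414/55113: DF=(1 − 1414/55113·(0.955200+0.953000+0.935200+0.917400+0.891900))/(1+1414/55113) = 4293/5000 ≈ 0.858600

1 1/2 597/625
2 1 953/1000
3 3/2 1169/1250
4 2 4587/5000
5 5/2 8919/10000
6 3 4293/5000
f(1.5y,3y) = ((1169/1250)/(4293/5000) − 1)/(3/2) = 766/12879 ≈ 5.9477%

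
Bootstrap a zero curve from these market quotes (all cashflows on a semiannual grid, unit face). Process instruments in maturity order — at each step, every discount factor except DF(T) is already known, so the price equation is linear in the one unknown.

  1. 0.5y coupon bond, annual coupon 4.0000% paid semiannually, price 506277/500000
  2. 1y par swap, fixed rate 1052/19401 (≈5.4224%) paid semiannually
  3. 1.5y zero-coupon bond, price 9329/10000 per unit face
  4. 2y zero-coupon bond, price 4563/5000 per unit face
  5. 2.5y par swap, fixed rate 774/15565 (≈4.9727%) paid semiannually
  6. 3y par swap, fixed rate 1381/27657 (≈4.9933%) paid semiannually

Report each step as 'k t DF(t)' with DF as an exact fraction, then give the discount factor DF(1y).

step 1 [0.5y] bond c/2=1/50: DF=(506277/500000 − 1/50·(0))/(1+1/50) = 9927/10000 ≈ 0.992700
step 2 [1y] swap r/2=526/19401: DF=(1 − 526/19401·(0.992700))/(1+526/19401) = 4737/5000 ≈ 0.947400
step 3 [1.5y] zero: DF = P = 9329/10000 ≈ 0.932900
step 4 [2y] zero: DF = P = 4563/5000 ≈ 0.912600
step 5 [2.5y] swap r/2=387/15565: DF=(1 − 387/15565·(0.992700+0.947400+0.932900+0.912600))/(1+387/15565) = 8839/10000 ≈ 0.883900
step 6 [3y] swap r/2=1381/55314: DF=(1 − 1381/55314·(0.992700+0.947400+0.932900+0.912600+0.883900))/(1+1381/55314) = 8619/10000 ≈ 0.861900

1 1/2 9927/10000
2 1 4737/5000
3 3/2 9329/10000
4 2 4563/5000
5 5/2 8839/10000
6 3 8619/10000
DF(1y) = 4737/5000 ≈ 0.947400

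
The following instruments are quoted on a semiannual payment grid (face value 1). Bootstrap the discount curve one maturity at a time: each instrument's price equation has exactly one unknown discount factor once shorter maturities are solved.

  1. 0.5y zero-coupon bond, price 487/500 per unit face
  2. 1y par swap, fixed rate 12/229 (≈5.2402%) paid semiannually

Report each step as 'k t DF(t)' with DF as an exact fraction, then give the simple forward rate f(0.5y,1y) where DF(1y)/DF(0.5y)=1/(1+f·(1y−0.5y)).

step 1 [0.5y] zero: DF = P = 487/500 ≈ 0.974000
step 2 [1y] swap r/2=6/229: DF=(1 − 6/229·(0.974000))/(1+6/229) = 1187/1250 ≈ 0.949600

1 1/2 487/500
2 1 1187/1250
f(0.5y,1y) = ((487/500)/(1187/1250) − 1)/(1/2) = 61/1187 ≈ 5.1390%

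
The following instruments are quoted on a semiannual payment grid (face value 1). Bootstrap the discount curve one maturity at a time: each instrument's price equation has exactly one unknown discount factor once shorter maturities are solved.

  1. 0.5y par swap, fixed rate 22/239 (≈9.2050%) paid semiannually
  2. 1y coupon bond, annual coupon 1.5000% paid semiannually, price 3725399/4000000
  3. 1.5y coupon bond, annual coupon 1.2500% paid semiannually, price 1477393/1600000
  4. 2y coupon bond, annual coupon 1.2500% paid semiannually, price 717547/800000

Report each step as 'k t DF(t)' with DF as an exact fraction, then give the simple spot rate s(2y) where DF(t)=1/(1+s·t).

1 1/2 239/250
2 1 9173/10000
3 3/2 453/500
4 2 8741/10000
s(2y) = (1/(8741/10000) − 1)/(2) = 1259/17482 ≈ 7.2017%

step 1 [0.5y] swap r/2=11/239: DF=(1 − 11/239·(0))/(1+11/239) = 239/250 ≈ 0.956000
step 2 [1y] bond c/2=3/400: DF=(3725399/4000000 − 3/400·(0.956000))/(1+3/400) = 9173/10000 ≈ 0.917300
step 3 [1.5y] bond c/2=1/160: DF=(1477393/1600000 − 1/160·(0.956000+0.917300))/(1+1/160) = 453/500 ≈ 0.906000
step 4 [2y] bond c/2=1/160: DF=(717547/800000 − 1/160·(0.956000+0.917300+0.906000))/(1+1/160) = 8741/10000 ≈ 0.874100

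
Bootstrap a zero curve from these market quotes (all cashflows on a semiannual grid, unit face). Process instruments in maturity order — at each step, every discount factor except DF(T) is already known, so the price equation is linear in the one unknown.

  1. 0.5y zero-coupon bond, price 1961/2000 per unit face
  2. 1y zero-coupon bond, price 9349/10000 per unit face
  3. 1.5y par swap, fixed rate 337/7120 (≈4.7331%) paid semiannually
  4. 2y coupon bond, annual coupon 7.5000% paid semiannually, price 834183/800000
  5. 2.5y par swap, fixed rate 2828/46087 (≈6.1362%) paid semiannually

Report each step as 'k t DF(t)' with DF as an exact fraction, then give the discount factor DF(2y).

step 1 [0.5y] zero: DF = P = 1961/2000 ≈ 0.980500
step 2 [1y] zero: DF = P = 9349/10000 ≈ 0.934900
step 3 [1.5y] swap r/2=337/14240: DF=(1 − 337/14240·(0.980500+0.934900))/(1+337/14240) = 4663/5000 ≈ 0.932600
step 4 [2y] bond c/2=3/80: DF=(834183/800000 − 3/80·(0.980500+0.934900+0.932600))/(1+3/80) = 9021/10000 ≈ 0.902100
step 5 [2.5y] swap r/2=1414/46087: DF=(1 − 1414/46087·(0.980500+0.934900+0.932600+0.902100))/(1+1414/46087) = 4293/5000 ≈ 0.858600

1 1/2 1961/2000
2 1 9349/10000
3 3/2 4663/5000
4 2 9021/10000
5 5/2 4293/5000
DF(2y) = 9021/10000 ≈ 0.902100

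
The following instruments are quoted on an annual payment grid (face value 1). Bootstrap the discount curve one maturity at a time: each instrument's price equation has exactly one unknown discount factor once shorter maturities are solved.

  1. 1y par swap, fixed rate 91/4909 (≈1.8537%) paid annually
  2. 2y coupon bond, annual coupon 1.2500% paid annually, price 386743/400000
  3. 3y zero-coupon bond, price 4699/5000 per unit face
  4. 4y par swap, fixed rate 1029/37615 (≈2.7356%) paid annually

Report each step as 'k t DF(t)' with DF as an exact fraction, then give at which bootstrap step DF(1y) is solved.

step 1 [1y] swap r/1=91/4909: DF=(1 − 91/4909·(0))/(1+91/4909) = 4909/5000 ≈ 0.981800
step 2 [2y] bond c/1=1/80: DF=(386743/400000 − 1/80·(0.981800))/(1+1/80) = 2357/2500 ≈ 0.942800
step 3 [3y] zero: DF = P = 4699/5000 ≈ 0.939800
step 4 [4y] swap r/1=1029/37615: DF=(1 − 1029/37615·(0.981800+0.942800+0.939800))/(1+1029/37615) = 8971/10000 ≈ 0.897100

1 1 4909/5000
2 2 2357/2500
3 3 4699/5000
4 4 8971/10000
DF(1y) is solved at step 1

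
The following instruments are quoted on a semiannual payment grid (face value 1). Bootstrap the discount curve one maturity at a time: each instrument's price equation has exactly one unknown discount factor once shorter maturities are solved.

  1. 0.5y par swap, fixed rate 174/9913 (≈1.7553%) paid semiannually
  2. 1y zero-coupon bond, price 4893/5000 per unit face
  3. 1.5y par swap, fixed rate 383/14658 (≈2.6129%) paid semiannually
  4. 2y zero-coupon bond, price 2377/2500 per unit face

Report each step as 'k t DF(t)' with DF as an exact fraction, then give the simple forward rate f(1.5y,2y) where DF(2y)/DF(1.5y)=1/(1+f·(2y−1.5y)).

step 1 [0.5y] swap r/2=87/9913: DF=(1 − 87/9913·(0))/(1+87/9913) = 9913/10000 ≈ 0.991300
step 2 [1y] zero: DF = P = 4893/5000 ≈ 0.978600
step 3 [1.5y] swap r/2=383/29316: DF=(1 − 383/29316·(0.991300+0.978600))/(1+383/29316) = 9617/10000 ≈ 0.961700
step 4 [2y] zero: DF = P = 2377/2500 ≈ 0.950800

1 1/2 9913/10000
2 1 4893/5000
3 3/2 9617/10000
4 2 2377/2500
f(1.5y,2y) = ((9617/10000)/(2377/2500) − 1)/(1/2) = 109/4754 ≈ 2.2928%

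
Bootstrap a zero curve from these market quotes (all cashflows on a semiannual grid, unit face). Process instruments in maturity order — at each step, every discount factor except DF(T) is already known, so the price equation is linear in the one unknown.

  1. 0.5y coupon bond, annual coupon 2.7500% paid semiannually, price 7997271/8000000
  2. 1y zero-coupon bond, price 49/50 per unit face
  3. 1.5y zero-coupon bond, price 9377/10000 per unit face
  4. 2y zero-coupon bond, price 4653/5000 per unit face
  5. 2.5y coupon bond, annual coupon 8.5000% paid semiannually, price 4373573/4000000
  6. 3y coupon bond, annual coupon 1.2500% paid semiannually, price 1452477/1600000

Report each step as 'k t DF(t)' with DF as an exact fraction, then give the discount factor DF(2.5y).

1 1/2 9861/10000
2 1 49/50
3 3/2 9377/10000
4 2 4653/5000
5 5/2 357/400
6 3 1091/1250
DF(2.5y) = 357/400 ≈ 0.892500

step 1 [0.5y] bond c/2=11/800: DF=(7997271/8000000 − 11/800·(0))/(1+11/800) = 9861/10000 ≈ 0.986100
step 2 [1y] zero: DF = P = 49/50 ≈ 0.980000
step 3 [1.5y] zero: DF = P = 9377/10000 ≈ 0.937700
step 4 [2y] zero: DF = P = 4653/5000 ≈ 0.930600
step 5 [2.5y] bond c/2=17/400: DF=(4373573/4000000 − 17/400·(0.986100+0.980000+0.937700+0.930600))/(1+17/400) = 357/400 ≈ 0.892500
step 6 [3y] bond c/2=1/160: DF=(1452477/1600000 − 1/160·(0.986100+0.980000+0.937700+0.930600+0.892500))/(1+1/160) = 1091/1250 ≈ 0.872800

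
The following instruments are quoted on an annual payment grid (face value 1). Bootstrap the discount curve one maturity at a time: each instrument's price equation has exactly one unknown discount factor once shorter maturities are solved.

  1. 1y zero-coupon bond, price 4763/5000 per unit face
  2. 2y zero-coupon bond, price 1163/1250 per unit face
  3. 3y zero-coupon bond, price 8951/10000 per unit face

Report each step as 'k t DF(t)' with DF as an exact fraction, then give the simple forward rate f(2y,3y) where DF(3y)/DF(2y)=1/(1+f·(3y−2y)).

1 1 4763/5000
2 2 1163/1250
3 3 8951/10000
f(2y,3y) = ((1163/1250)/(8951/10000) − 1)/(1) = 353/8951 ≈ 3.9437%

step 1 [1y] zero: DF = P = 4763/5000 ≈ 0.952600
step 2 [2y] zero: DF = P = 1163/1250 ≈ 0.930400
step 3 [3y] zero: DF = P = 8951/10000 ≈ 0.895100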